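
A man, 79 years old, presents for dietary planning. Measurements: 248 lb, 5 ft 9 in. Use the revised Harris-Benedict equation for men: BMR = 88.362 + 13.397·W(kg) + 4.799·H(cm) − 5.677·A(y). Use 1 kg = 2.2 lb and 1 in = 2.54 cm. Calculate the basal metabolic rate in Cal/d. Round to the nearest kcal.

Convert to metric: weight = 248 ÷ 2.2 = 112.7273 kg; height = (5×12 + 9) × 2.54 = 69 × 2.54 = 175.26 cm.
Harris-Benedict: BMR = 88.362 + 13.397(112.7273) + 4.799(175.26) − 5.677(79) = 1991.159 kcal/day.

1991 Cal/d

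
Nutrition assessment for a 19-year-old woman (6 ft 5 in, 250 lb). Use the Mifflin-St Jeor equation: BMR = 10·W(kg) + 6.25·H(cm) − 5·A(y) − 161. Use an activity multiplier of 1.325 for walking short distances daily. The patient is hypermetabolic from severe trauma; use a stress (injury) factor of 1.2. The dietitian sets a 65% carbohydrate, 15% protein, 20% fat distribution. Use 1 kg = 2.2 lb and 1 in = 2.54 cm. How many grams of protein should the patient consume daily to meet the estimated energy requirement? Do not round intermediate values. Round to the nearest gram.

125 g/day

Convert to metric: weight = 250 ÷ 2.2 = 113.6364 kg; height = (6×12 + 5) × 2.54 = 77 × 2.54 = 195.58 cm.
Mifflin-St Jeor (female): BMR = 10(113.6364) + 6.25(195.58) − 5(19) − 161 = 1136.3636 + 1222.375 − 95 − 161 = 2102.7386 kcal/day.
TEE = 2102.7386 × 1.325 = 2786.1287 kcal/day.
With stress factor 1.2: 2786.1287 × 1.2 = 3343.3544 kcal/day.
Protein energy = 15% × 3343.3544 = 501.5032 kcal.
Protein = 501.5032 ÷ 4 kcal/g = 125.3758 g.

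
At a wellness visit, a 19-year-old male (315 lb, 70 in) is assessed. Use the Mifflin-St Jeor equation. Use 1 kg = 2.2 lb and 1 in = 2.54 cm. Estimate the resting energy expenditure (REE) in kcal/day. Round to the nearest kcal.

Convert to metric: weight = 315 ÷ 2.2 = 143.1818 kg; height = 70 × 2.54 = 177.8 cm.
Mifflin-St Jeor (male): BMR = 10(143.1818) + 6.25(177.8) − 5(19) + 5 = 1431.8182 + 1111.25 − 95 + 5 = 2453.0682 kcal/day.

2453 kcal/day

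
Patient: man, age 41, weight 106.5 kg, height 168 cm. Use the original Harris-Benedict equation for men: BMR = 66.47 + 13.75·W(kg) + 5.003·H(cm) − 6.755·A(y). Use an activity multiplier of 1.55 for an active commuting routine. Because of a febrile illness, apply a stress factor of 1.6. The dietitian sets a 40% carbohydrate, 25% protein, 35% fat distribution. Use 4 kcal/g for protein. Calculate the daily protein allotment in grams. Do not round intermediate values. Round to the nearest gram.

Harris-Benedict: BMR = 66.47 + 13.75(106.5) + 5.003(168) − 6.755(41) = 2094.394 kcal/day.
TEE = 2094.394 × 1.55 = 3246.3107 kcal/day.
With stress factor 1.6: 3246.3107 × 1.6 = 5194.0971 kcal/day.
Protein energy = 25% × 5194.0971 = 1298.5243 kcal.
Protein = 1298.5243 ÷ 4 kcal/g = 324.6311 g.

325 g/day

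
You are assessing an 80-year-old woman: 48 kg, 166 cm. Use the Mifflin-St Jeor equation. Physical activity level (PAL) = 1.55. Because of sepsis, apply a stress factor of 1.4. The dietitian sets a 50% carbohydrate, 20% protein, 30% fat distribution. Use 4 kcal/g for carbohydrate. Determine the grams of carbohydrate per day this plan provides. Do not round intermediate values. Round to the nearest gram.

Mifflin-St Jeor (female): BMR = 10(48) + 6.25(166) − 5(80) − 161 = 480 + 1037.5 − 400 − 161 = 956.5 kcal/day.
TEE = 956.5 × 1.55 = 1482.575 kcal/day.
With stress factor 1.4: 1482.575 × 1.4 = 2075.605 kcal/day.
Carbohydrate energy = 50% × 2075.605 = 1037.8025 kcal.
Carbohydrate = 1037.8025 ÷ 4 kcal/g = 259.4506 g.

259 g/day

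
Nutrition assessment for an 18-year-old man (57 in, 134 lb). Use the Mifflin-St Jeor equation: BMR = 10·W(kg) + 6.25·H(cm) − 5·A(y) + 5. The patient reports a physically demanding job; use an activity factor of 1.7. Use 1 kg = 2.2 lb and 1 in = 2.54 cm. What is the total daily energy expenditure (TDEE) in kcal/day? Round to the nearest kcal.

2429 kcal/day

Convert to metric: weight = 134 ÷ 2.2 = 60.9091 kg; height = 57 × 2.54 = 144.78 cm.
Mifflin-St Jeor (male): BMR = 10(60.9091) + 6.25(144.78) − 5(18) + 5 = 609.0909 + 904.875 − 90 + 5 = 1428.9659 kcal/day.
TEE = BMR × activity factor = 1428.9659 × 1.7 = 2429.242 kcal/day.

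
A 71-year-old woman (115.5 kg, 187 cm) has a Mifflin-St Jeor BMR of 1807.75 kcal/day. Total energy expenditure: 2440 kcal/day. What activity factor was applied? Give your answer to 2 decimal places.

Activity factor = TEE ÷ BMR = 2440 ÷ 1807.75 = 1.35.

1.35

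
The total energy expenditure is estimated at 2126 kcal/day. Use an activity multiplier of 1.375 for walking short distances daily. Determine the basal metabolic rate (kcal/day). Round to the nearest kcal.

BMR = TEE ÷ activity factor = 2126 ÷ 1.375 = 1546.1818 kcal/day.

1546 kcal/day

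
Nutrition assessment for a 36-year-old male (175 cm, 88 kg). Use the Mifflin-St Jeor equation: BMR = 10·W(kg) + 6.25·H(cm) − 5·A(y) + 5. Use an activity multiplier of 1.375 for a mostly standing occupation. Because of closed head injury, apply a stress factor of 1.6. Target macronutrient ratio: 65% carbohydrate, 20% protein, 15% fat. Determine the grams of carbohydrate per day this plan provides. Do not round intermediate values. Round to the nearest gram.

643 g/day

Mifflin-St Jeor (male): BMR = 10(88) + 6.25(175) − 5(36) + 5 = 880 + 1093.75 − 180 + 5 = 1798.75 kcal/day.
TEE = 1798.75 × 1.375 = 2473.2813 kcal/day.
With stress factor 1.6: 2473.2813 × 1.6 = 3957.25 kcal/day.
Carbohydrate energy = 65% × 3957.25 = 2572.2125 kcal.
Carbohydrate = 2572.2125 ÷ 4 kcal/g = 643.0531 g.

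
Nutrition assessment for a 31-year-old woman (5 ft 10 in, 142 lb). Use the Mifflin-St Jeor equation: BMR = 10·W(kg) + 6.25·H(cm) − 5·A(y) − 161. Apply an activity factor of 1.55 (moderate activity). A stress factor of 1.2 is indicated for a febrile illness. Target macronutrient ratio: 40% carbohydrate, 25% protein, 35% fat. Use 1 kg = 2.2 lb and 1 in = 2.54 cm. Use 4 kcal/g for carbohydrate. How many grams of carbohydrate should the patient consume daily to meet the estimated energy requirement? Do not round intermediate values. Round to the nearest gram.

Convert to metric: weight = 142 ÷ 2.2 = 64.5455 kg; height = (5×12 + 10) × 2.54 = 70 × 2.54 = 177.8 cm.
Mifflin-St Jeor (female): BMR = 10(64.5455) + 6.25(177.8) − 5(31) − 161 = 645.4545 + 1111.25 − 155 − 161 = 1440.7045 kcal/day.
TEE = 1440.7045 × 1.55 = 2233.092 kcal/day.
With stress factor 1.2: 2233.092 × 1.2 = 2679.7105 kcal/day.
Carbohydrate energy = 40% × 2679.7105 = 1071.8842 kcal.
Carbohydrate = 1071.8842 ÷ 4 kcal/g = 267.971 g.

268 g/day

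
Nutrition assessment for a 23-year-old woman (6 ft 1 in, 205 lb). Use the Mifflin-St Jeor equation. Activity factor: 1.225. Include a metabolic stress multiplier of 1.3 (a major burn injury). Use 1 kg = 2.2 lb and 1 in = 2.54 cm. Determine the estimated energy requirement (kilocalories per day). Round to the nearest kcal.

2890 kilocalories per day

Convert to metric: weight = 205 ÷ 2.2 = 93.1818 kg; height = (6×12 + 1) × 2.54 = 73 × 2.54 = 185.42 cm.
Mifflin-St Jeor (female): BMR = 10(93.1818) + 6.25(185.42) − 5(23) − 161 = 931.8182 + 1158.875 − 115 − 161 = 1814.6932 kcal/day.
TEE = BMR × activity factor = 1814.6932 × 1.225 = 2222.9991 kcal/day.
Apply stress factor: 2222.9991 × 1.3 = 2889.8989 kcal/day.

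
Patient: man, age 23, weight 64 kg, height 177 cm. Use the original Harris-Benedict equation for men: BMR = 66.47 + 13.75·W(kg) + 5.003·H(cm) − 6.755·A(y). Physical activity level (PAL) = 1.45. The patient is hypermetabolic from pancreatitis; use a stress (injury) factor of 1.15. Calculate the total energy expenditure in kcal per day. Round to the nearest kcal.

Harris-Benedict: BMR = 66.47 + 13.75(64) + 5.003(177) − 6.755(23) = 1676.636 kcal/day.
TEE = BMR × activity factor = 1676.636 × 1.45 = 2431.1222 kcal/day.
Apply stress factor: 2431.1222 × 1.15 = 2795.7905 kcal/day.

2796 kcal per day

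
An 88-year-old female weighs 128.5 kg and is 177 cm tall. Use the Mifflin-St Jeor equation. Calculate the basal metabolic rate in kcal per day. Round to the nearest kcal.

1790 kcal per day

Mifflin-St Jeor (female): BMR = 10(128.5) + 6.25(177) − 5(88) − 161 = 1285 + 1106.25 − 440 − 161 = 1790.25 kcal/day.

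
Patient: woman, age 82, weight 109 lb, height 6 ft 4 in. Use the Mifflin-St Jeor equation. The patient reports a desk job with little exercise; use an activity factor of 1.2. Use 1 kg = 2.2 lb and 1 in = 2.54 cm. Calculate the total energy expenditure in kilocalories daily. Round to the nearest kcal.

1357 kilocalories daily

Convert to metric: weight = 109 ÷ 2.2 = 49.5455 kg; height = (6×12 + 4) × 2.54 = 76 × 2.54 = 193.04 cm.
Mifflin-St Jeor (female): BMR = 10(49.5455) + 6.25(193.04) − 5(82) − 161 = 495.4545 + 1206.5 − 410 − 161 = 1130.9545 kcal/day.
TEE = BMR × activity factor = 1130.9545 × 1.2 = 1357.1455 kcal/day.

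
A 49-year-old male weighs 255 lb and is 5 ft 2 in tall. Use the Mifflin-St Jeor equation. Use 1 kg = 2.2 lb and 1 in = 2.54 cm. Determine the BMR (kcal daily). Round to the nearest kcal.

Convert to metric: weight = 255 ÷ 2.2 = 115.9091 kg; height = (5×12 + 2) × 2.54 = 62 × 2.54 = 157.48 cm.
Mifflin-St Jeor (male): BMR = 10(115.9091) + 6.25(157.48) − 5(49) + 5 = 1159.0909 + 984.25 − 245 + 5 = 1903.3409 kcal/day.

1903 kcal daily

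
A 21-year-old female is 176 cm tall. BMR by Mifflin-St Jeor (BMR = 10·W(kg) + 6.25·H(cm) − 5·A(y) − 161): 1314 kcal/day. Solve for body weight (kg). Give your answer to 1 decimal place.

48.0 kg

1314 = 10·W + 6.25(176) − 5(21) − 161
10·W = 1314 − 834 = 480, so W = 48 kg.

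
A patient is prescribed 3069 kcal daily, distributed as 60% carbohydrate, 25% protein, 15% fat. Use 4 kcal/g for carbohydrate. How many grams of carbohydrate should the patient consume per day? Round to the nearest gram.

460 g/day

Carbohydrate energy = 60% × 3069 = 1841.4 kcal.
At 4 kcal/g: 1841.4 ÷ 4 = 460.35 g.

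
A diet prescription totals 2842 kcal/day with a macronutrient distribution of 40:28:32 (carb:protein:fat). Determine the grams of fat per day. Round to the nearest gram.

101 g/day

Fat energy = 32% × 2842 = 909.44 kcal.
At 9 kcal/g: 909.44 ÷ 9 = 101.0489 g.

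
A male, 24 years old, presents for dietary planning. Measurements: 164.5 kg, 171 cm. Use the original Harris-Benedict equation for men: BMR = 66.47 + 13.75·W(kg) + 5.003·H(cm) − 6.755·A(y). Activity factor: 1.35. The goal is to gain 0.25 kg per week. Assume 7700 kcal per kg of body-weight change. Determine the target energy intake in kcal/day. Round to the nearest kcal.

4354 kcal/day

Harris-Benedict: BMR = 66.47 + 13.75(164.5) + 5.003(171) − 6.755(24) = 3021.738 kcal/day.
TEE = 3021.738 × 1.35 = 4079.3463 kcal/day.
Required daily surplus = 0.25 × 7700 ÷ 7 = 275 kcal/day.
Target intake = 4079.3463 + 275 = 4354.3463 kcal/day.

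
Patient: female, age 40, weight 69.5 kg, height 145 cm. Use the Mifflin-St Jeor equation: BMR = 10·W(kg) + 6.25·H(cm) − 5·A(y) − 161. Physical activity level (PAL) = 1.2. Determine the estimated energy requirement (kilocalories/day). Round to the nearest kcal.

Mifflin-St Jeor (female): BMR = 10(69.5) + 6.25(145) − 5(40) − 161 = 695 + 906.25 − 200 − 161 = 1240.25 kcal/day.
TEE = BMR × activity factor = 1240.25 × 1.2 = 1488.3 kcal/day.

1488 kilocalories/day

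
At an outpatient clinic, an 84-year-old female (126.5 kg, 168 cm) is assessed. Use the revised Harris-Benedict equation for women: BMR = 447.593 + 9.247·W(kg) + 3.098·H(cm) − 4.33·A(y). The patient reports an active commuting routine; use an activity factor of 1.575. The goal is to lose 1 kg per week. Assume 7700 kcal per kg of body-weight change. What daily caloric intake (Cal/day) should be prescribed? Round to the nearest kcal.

1694 Cal/day

Harris-Benedict: BMR = 447.593 + 9.247(126.5) + 3.098(168) − 4.33(84) = 1774.0825 kcal/day.
TEE = 1774.0825 × 1.575 = 2794.1799 kcal/day.
Required daily deficit = 1 × 7700 ÷ 7 = 1100 kcal/day.
Target intake = 2794.1799 − 1100 = 1694.1799 kcal/day.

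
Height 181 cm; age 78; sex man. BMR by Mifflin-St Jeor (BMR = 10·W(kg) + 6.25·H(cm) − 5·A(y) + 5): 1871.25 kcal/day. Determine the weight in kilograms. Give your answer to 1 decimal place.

112.5 kg

1871.25 = 10·W + 6.25(181) − 5(78) + 5
10·W = 1871.25 − 746.25 = 1125, so W = 112.5 kg.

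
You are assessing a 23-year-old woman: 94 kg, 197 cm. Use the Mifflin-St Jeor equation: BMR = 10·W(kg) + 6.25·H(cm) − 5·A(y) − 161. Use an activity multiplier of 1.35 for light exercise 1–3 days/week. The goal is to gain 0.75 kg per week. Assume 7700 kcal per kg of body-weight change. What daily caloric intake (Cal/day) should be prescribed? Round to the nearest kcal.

3384 Cal/day

Mifflin-St Jeor (female): BMR = 10(94) + 6.25(197) − 5(23) − 161 = 940 + 1231.25 − 115 − 161 = 1895.25 kcal/day.
TEE = 1895.25 × 1.35 = 2558.5875 kcal/day.
Required daily surplus = 0.75 × 7700 ÷ 7 = 825 kcal/day.
Target intake = 2558.5875 + 825 = 3383.5875 kcal/day.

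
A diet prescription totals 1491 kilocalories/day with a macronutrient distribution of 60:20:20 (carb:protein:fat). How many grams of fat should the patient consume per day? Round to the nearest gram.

Fat energy = 20% × 1491 = 298.2 kcal.
At 9 kcal/g: 298.2 ÷ 9 = 33.1333 g.

33 g/day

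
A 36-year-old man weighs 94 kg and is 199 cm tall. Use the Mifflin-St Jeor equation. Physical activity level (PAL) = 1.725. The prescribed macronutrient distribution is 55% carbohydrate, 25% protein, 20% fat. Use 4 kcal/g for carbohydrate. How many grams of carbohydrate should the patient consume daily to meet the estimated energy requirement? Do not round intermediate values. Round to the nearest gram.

Mifflin-St Jeor (male): BMR = 10(94) + 6.25(199) − 5(36) + 5 = 940 + 1243.75 − 180 + 5 = 2008.75 kcal/day.
TEE = 2008.75 × 1.725 = 3465.0938 kcal/day.
Carbohydrate energy = 55% × 3465.0938 = 1905.8016 kcal.
Carbohydrate = 1905.8016 ÷ 4 kcal/g = 476.4504 g.

476 g/day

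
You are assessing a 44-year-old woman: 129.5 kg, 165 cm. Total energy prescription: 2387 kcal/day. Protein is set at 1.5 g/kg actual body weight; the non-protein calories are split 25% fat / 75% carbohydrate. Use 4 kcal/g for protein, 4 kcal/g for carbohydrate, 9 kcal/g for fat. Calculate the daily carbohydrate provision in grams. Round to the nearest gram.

302 g/day

Protein = 1.5 × 129.5 = 194.25 g → 194.25 × 4 = 777 kcal.
Non-protein calories = 2387 − 777 = 1610 kcal.
Fat: 25% × 1610 = 402.5 kcal; carbohydrate: 1207.5 kcal.
Carbohydrate: 1207.5 kcal ÷ 4 kcal/g = 301.875 g.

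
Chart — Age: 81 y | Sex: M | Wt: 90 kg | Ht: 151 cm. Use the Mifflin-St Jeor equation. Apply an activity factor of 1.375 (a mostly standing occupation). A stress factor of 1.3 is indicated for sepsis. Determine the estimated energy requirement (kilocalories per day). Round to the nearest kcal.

2581 kilocalories per day

Mifflin-St Jeor (male): BMR = 10(90) + 6.25(151) − 5(81) + 5 = 900 + 943.75 − 405 + 5 = 1443.75 kcal/day.
TEE = BMR × activity factor = 1443.75 × 1.375 = 1985.1563 kcal/day.
Apply stress factor: 1985.1563 × 1.3 = 2580.7031 kcal/day.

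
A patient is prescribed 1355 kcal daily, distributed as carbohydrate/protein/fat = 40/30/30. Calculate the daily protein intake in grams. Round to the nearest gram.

102 g/day

Protein energy = 30% × 1355 = 406.5 kcal.
At 4 kcal/g: 406.5 ÷ 4 = 101.625 g.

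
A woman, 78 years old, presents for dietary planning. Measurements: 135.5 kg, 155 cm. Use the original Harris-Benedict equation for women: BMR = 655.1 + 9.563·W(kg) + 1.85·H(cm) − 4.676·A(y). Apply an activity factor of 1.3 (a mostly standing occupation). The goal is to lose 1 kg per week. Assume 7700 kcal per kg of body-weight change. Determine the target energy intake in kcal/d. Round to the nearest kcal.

Harris-Benedict: BMR = 655.1 + 9.563(135.5) + 1.85(155) − 4.676(78) = 1872.9085 kcal/day.
TEE = 1872.9085 × 1.3 = 2434.7811 kcal/day.
Required daily deficit = 1 × 7700 ÷ 7 = 1100 kcal/day.
Target intake = 2434.7811 − 1100 = 1334.7811 kcal/day.

1335 kcal/d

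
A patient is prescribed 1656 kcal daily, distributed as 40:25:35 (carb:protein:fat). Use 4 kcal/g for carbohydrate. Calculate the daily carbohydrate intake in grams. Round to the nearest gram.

Carbohydrate energy = 40% × 1656 = 662.4 kcal.
At 4 kcal/g: 662.4 ÷ 4 = 165.6 g.

166 g/day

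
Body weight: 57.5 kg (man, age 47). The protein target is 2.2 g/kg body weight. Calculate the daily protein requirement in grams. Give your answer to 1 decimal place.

Protein = 2.2 g/kg × 57.5 kg = 126.5 g/day.

126.5 g/day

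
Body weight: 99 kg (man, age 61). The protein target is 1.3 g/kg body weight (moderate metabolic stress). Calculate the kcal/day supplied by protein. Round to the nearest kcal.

515 kcal/day

Protein = 1.3 g/kg × 99 kg = 128.7 g/day.
Protein energy = 128.7 g × 4 kcal/g = 514.8 kcal/day.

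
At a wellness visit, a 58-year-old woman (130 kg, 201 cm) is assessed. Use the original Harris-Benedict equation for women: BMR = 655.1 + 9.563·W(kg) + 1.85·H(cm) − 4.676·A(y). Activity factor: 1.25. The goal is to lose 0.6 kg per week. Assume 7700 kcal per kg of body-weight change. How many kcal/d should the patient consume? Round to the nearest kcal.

Harris-Benedict: BMR = 655.1 + 9.563(130) + 1.85(201) − 4.676(58) = 1998.932 kcal/day.
TEE = 1998.932 × 1.25 = 2498.665 kcal/day.
Required daily deficit = 0.6 × 7700 ÷ 7 = 660 kcal/day.
Target intake = 2498.665 − 660 = 1838.665 kcal/day.

1839 kcal/d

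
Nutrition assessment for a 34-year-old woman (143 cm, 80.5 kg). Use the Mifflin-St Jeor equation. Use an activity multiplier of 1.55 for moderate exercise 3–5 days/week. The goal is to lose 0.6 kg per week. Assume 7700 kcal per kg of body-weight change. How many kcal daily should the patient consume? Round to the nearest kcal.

Mifflin-St Jeor (female): BMR = 10(80.5) + 6.25(143) − 5(34) − 161 = 805 + 893.75 − 170 − 161 = 1367.75 kcal/day.
TEE = 1367.75 × 1.55 = 2120.0125 kcal/day.
Required daily deficit = 0.6 × 7700 ÷ 7 = 660 kcal/day.
Target intake = 2120.0125 − 660 = 1460.0125 kcal/day.

1460 kcal daily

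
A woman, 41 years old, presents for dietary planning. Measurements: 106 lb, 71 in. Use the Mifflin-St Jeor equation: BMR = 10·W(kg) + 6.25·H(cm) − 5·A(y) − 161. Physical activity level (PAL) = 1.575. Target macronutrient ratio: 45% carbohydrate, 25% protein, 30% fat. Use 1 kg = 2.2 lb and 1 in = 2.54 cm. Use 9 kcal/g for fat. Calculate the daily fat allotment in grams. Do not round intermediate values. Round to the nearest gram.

65 g/day

Convert to metric: weight = 106 ÷ 2.2 = 48.1818 kg; height = 71 × 2.54 = 180.34 cm.
Mifflin-St Jeor (female): BMR = 10(48.1818) + 6.25(180.34) − 5(41) − 161 = 481.8182 + 1127.125 − 205 − 161 = 1242.9432 kcal/day.
TEE = 1242.9432 × 1.575 = 1957.6355 kcal/day.
Fat energy = 30% × 1957.6355 = 587.2907 kcal.
Fat = 587.2907 ÷ 9 kcal/g = 65.2545 g.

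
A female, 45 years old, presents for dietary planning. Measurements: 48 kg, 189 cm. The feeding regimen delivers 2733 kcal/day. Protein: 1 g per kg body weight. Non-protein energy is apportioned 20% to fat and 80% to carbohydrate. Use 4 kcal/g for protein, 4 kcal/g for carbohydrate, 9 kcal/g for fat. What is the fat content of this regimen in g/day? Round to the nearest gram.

56 g/day

Protein = 1 × 48 = 48 g → 48 × 4 = 192 kcal.
Non-protein calories = 2733 − 192 = 2541 kcal.
Fat: 20% × 2541 = 508.2 kcal; carbohydrate: 2032.8 kcal.
Fat: 508.2 kcal ÷ 9 kcal/g = 56.4667 g.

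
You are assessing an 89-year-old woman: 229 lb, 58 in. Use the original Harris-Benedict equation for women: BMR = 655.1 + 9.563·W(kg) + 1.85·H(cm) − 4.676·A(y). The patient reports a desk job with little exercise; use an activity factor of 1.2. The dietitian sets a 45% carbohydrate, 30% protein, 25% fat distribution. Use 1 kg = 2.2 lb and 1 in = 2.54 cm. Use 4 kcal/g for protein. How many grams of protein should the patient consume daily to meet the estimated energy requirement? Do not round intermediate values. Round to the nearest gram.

136 g/day

Convert to metric: weight = 229 ÷ 2.2 = 104.0909 kg; height = 58 × 2.54 = 147.32 cm.
Harris-Benedict: BMR = 655.1 + 9.563(104.0909) + 1.85(147.32) − 4.676(89) = 1506.8994 kcal/day.
TEE = 1506.8994 × 1.2 = 1808.2792 kcal/day.
Protein energy = 30% × 1808.2792 = 542.4838 kcal.
Protein = 542.4838 ÷ 4 kcal/g = 135.6209 g.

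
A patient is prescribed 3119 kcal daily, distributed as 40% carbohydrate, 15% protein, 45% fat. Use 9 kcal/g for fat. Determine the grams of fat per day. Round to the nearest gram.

Fat energy = 45% × 3119 = 1403.55 kcal.
At 9 kcal/g: 1403.55 ÷ 9 = 155.95 g.

156 g/day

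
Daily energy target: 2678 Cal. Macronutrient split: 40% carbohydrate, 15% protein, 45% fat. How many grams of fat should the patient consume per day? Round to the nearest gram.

134 g/day

Fat energy = 45% × 2678 = 1205.1 kcal.
At 9 kcal/g: 1205.1 ÷ 9 = 133.9 g.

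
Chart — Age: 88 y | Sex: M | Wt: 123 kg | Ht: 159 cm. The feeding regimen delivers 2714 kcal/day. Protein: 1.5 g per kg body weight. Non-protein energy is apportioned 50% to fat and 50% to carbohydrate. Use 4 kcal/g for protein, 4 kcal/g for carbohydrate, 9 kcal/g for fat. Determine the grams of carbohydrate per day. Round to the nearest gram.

247 g/day

Protein = 1.5 × 123 = 184.5 g → 184.5 × 4 = 738 kcal.
Non-protein calories = 2714 − 738 = 1976 kcal.
Fat: 50% × 1976 = 988 kcal; carbohydrate: 988 kcal.
Carbohydrate: 988 kcal ÷ 4 kcal/g = 247 g.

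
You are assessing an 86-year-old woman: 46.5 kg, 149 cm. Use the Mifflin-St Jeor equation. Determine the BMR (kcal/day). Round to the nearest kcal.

805 kcal/day

Mifflin-St Jeor (female): BMR = 10(46.5) + 6.25(149) − 5(86) − 161 = 465 + 931.25 − 430 − 161 = 805.25 kcal/day.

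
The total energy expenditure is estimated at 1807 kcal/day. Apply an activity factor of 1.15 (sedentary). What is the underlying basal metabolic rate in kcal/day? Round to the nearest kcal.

1571 kcal/day

BMR = TEE ÷ activity factor = 1807 ÷ 1.15 = 1571.3043 kcal/day.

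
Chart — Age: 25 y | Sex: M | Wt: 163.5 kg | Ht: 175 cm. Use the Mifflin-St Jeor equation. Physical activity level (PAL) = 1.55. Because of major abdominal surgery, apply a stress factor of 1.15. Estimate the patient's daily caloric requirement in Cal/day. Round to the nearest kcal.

Mifflin-St Jeor (male): BMR = 10(163.5) + 6.25(175) − 5(25) + 5 = 1635 + 1093.75 − 125 + 5 = 2608.75 kcal/day.
TEE = BMR × activity factor = 2608.75 × 1.55 = 4043.5625 kcal/day.
Apply stress factor: 4043.5625 × 1.15 = 4650.0969 kcal/day.

4650 Cal/day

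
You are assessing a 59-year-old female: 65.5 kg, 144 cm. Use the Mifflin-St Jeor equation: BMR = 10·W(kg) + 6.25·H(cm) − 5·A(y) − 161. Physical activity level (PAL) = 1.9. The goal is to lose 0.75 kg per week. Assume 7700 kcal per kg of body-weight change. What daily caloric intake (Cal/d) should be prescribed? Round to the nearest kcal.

Mifflin-St Jeor (female): BMR = 10(65.5) + 6.25(144) − 5(59) − 161 = 655 + 900 − 295 − 161 = 1099 kcal/day.
TEE = 1099 × 1.9 = 2088.1 kcal/day.
Required daily deficit = 0.75 × 7700 ÷ 7 = 825 kcal/day.
Target intake = 2088.1 − 825 = 1263.1 kcal/day.

1263 Cal/d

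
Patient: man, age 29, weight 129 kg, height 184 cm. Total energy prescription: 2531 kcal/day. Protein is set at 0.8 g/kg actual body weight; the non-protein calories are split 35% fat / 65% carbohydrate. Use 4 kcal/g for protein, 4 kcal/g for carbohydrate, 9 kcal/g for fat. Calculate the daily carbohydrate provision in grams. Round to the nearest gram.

344 g/day

Protein = 0.8 × 129 = 103.2 g → 103.2 × 4 = 412.8 kcal.
Non-protein calories = 2531 − 412.8 = 2118.2 kcal.
Fat: 35% × 2118.2 = 741.37 kcal; carbohydrate: 1376.83 kcal.
Carbohydrate: 1376.83 kcal ÷ 4 kcal/g = 344.2075 g.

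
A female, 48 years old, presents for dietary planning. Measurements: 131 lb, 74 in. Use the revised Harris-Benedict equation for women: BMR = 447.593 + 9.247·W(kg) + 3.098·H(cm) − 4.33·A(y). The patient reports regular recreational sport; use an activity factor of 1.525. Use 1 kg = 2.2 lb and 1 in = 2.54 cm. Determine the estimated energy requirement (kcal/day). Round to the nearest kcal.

2093 kcal/day

Convert to metric: weight = 131 ÷ 2.2 = 59.5455 kg; height = 74 × 2.54 = 187.96 cm.
Harris-Benedict: BMR = 447.593 + 9.247(59.5455) + 3.098(187.96) − 4.33(48) = 1372.6699 kcal/day.
TEE = BMR × activity factor = 1372.6699 × 1.525 = 2093.3216 kcal/day.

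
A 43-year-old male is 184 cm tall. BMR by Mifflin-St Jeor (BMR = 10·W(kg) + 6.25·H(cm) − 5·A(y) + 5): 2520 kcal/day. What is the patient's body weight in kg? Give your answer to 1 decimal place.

158.0 kg

2520 = 10·W + 6.25(184) − 5(43) + 5
10·W = 2520 − 940 = 1580, so W = 158 kg.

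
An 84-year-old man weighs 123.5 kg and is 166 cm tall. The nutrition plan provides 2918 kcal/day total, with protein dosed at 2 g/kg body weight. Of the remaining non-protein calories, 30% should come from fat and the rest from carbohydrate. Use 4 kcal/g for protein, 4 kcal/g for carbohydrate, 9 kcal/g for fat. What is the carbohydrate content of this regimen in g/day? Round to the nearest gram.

338 g/day

Protein = 2 × 123.5 = 247 g → 247 × 4 = 988 kcal.
Non-protein calories = 2918 − 988 = 1930 kcal.
Fat: 30% × 1930 = 579 kcal; carbohydrate: 1351 kcal.
Carbohydrate: 1351 kcal ÷ 4 kcal/g = 337.75 g.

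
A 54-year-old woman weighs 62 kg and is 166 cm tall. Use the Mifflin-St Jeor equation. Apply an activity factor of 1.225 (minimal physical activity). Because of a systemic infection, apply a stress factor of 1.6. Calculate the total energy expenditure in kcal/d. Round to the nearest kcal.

2404 kcal/d

Mifflin-St Jeor (female): BMR = 10(62) + 6.25(166) − 5(54) − 161 = 620 + 1037.5 − 270 − 161 = 1226.5 kcal/day.
TEE = BMR × activity factor = 1226.5 × 1.225 = 1502.4625 kcal/day.
Apply stress factor: 1502.4625 × 1.6 = 2403.94 kcal/day.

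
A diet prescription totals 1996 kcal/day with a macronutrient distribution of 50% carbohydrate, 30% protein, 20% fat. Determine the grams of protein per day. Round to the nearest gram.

Protein energy = 30% × 1996 = 598.8 kcal.
At 4 kcal/g: 598.8 ÷ 4 = 149.7 g.

150 g/day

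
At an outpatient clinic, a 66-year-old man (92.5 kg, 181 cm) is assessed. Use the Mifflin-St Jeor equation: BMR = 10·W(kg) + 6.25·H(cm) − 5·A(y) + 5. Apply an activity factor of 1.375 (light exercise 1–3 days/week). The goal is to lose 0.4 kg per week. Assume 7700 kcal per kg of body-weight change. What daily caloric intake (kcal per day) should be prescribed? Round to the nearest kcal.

1940 kcal per day

Mifflin-St Jeor (male): BMR = 10(92.5) + 6.25(181) − 5(66) + 5 = 925 + 1131.25 − 330 + 5 = 1731.25 kcal/day.
TEE = 1731.25 × 1.375 = 2380.4688 kcal/day.
Required daily deficit = 0.4 × 7700 ÷ 7 = 440 kcal/day.
Target intake = 2380.4688 − 440 = 1940.4688 kcal/day.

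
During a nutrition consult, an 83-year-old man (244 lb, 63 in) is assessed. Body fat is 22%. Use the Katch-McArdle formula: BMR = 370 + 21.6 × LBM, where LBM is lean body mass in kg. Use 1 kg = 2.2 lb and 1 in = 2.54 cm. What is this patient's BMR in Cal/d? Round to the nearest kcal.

Convert to metric: weight = 244 ÷ 2.2 = 110.9091 kg; height = 63 × 2.54 = 160.02 cm.
LBM = 110.9091 × (1 − 0.22) = 86.5091 kg. Katch-McArdle: BMR = 370 + 21.6 × 86.5091 = 2238.5964 kcal/day.

2239 Cal/d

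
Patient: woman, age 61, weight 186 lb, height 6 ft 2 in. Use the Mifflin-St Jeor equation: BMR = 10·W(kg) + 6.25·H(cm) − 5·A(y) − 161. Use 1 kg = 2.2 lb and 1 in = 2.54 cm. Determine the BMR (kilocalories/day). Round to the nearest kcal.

Convert to metric: weight = 186 ÷ 2.2 = 84.5455 kg; height = (6×12 + 2) × 2.54 = 74 × 2.54 = 187.96 cm.
Mifflin-St Jeor (female): BMR = 10(84.5455) + 6.25(187.96) − 5(61) − 161 = 845.4545 + 1174.75 − 305 − 161 = 1554.2045 kcal/day.

1554 kilocalories/day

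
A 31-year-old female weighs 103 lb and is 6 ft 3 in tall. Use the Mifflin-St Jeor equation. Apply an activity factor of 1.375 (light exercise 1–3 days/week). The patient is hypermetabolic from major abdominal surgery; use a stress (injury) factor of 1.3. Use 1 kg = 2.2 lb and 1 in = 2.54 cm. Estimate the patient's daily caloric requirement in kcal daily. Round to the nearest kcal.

2400 kcal daily

Convert to metric: weight = 103 ÷ 2.2 = 46.8182 kg; height = (6×12 + 3) × 2.54 = 75 × 2.54 = 190.5 cm.
Mifflin-St Jeor (female): BMR = 10(46.8182) + 6.25(190.5) − 5(31) − 161 = 468.1818 + 1190.625 − 155 − 161 = 1342.8068 kcal/day.
TEE = BMR × activity factor = 1342.8068 × 1.375 = 1846.3594 kcal/day.
Apply stress factor: 1846.3594 × 1.3 = 2400.2672 kcal/day.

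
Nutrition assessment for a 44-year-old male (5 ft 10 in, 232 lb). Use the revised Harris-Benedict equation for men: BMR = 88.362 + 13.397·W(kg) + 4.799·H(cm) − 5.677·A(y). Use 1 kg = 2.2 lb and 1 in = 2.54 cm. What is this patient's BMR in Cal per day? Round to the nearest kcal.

Convert to metric: weight = 232 ÷ 2.2 = 105.4545 kg; height = (5×12 + 10) × 2.54 = 70 × 2.54 = 177.8 cm.
Harris-Benedict: BMR = 88.362 + 13.397(105.4545) + 4.799(177.8) − 5.677(44) = 2104.6107 kcal/day.

2105 Cal per day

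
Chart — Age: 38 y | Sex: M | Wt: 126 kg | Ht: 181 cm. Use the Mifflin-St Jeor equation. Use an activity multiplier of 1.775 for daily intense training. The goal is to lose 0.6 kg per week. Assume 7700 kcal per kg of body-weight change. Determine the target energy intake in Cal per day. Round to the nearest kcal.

Mifflin-St Jeor (male): BMR = 10(126) + 6.25(181) − 5(38) + 5 = 1260 + 1131.25 − 190 + 5 = 2206.25 kcal/day.
TEE = 2206.25 × 1.775 = 3916.0938 kcal/day.
Required daily deficit = 0.6 × 7700 ÷ 7 = 660 kcal/day.
Target intake = 3916.0938 − 660 = 3256.0938 kcal/day.

3256 Cal per day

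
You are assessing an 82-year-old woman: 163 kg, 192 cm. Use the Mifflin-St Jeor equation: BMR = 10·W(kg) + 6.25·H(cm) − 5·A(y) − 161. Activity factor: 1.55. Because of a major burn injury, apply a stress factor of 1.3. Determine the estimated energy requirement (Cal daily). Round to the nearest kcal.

4552 Cal daily

Mifflin-St Jeor (female): BMR = 10(163) + 6.25(192) − 5(82) − 161 = 1630 + 1200 − 410 − 161 = 2259 kcal/day.
TEE = BMR × activity factor = 2259 × 1.55 = 3501.45 kcal/day.
Apply stress factor: 3501.45 × 1.3 = 4551.885 kcal/day.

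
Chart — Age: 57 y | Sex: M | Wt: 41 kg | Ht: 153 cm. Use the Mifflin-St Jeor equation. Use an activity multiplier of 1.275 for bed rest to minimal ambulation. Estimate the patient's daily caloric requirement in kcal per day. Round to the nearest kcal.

Mifflin-St Jeor (male): BMR = 10(41) + 6.25(153) − 5(57) + 5 = 410 + 956.25 − 285 + 5 = 1086.25 kcal/day.
TEE = BMR × activity factor = 1086.25 × 1.275 = 1384.9688 kcal/day.

1385 kcal per day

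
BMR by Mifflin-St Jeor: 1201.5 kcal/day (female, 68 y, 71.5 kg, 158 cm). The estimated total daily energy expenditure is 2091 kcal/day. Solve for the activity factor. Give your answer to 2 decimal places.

1.74

Activity factor = TEE ÷ BMR = 2091 ÷ 1201.5 = 1.74.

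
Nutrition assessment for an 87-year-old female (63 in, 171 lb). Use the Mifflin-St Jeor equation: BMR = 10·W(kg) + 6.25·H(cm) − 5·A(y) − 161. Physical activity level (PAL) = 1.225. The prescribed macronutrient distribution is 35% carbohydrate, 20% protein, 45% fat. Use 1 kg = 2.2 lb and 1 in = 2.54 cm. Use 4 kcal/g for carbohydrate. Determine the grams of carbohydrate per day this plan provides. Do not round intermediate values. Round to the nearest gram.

127 g/day

Convert to metric: weight = 171 ÷ 2.2 = 77.7273 kg; height = 63 × 2.54 = 160.02 cm.
Mifflin-St Jeor (female): BMR = 10(77.7273) + 6.25(160.02) − 5(87) − 161 = 777.2727 + 1000.125 − 435 − 161 = 1181.3977 kcal/day.
TEE = 1181.3977 × 1.225 = 1447.2122 kcal/day.
Carbohydrate energy = 35% × 1447.2122 = 506.5243 kcal.
Carbohydrate = 506.5243 ÷ 4 kcal/g = 126.6311 g.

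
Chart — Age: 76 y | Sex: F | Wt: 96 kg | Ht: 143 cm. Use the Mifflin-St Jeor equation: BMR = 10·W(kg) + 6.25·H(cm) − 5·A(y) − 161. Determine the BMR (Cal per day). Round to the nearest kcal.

1313 Cal per day

Mifflin-St Jeor (female): BMR = 10(96) + 6.25(143) − 5(76) − 161 = 960 + 893.75 − 380 − 161 = 1312.75 kcal/day.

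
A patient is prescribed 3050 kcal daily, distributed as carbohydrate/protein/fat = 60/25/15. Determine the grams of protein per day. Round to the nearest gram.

Protein energy = 25% × 3050 = 762.5 kcal.
At 4 kcal/g: 762.5 ÷ 4 = 190.625 g.

191 g/day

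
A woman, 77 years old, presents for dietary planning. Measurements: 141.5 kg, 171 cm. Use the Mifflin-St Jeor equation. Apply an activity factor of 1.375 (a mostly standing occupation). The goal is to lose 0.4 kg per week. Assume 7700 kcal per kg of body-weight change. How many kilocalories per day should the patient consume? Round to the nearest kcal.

Mifflin-St Jeor (female): BMR = 10(141.5) + 6.25(171) − 5(77) − 161 = 1415 + 1068.75 − 385 − 161 = 1937.75 kcal/day.
TEE = 1937.75 × 1.375 = 2664.4063 kcal/day.
Required daily deficit = 0.4 × 7700 ÷ 7 = 440 kcal/day.
Target intake = 2664.4063 − 440 = 2224.4063 kcal/day.

2224 kilocalories per day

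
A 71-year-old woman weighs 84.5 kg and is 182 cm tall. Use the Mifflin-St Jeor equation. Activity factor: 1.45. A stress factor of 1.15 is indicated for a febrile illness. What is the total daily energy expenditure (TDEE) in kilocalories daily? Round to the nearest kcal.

2445 kilocalories daily

Mifflin-St Jeor (female): BMR = 10(84.5) + 6.25(182) − 5(71) − 161 = 845 + 1137.5 − 355 − 161 = 1466.5 kcal/day.
TEE = BMR × activity factor = 1466.5 × 1.45 = 2126.425 kcal/day.
Apply stress factor: 2126.425 × 1.15 = 2445.3888 kcal/day.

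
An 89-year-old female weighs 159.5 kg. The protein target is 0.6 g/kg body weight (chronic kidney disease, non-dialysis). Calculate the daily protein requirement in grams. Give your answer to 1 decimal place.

95.7 g/day

Protein = 0.6 g/kg × 159.5 kg = 95.7 g/day.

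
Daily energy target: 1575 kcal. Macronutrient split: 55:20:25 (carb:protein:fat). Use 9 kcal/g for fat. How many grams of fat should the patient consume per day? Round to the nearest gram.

Fat energy = 25% × 1575 = 393.75 kcal.
At 9 kcal/g: 393.75 ÷ 9 = 43.75 g.

44 g/day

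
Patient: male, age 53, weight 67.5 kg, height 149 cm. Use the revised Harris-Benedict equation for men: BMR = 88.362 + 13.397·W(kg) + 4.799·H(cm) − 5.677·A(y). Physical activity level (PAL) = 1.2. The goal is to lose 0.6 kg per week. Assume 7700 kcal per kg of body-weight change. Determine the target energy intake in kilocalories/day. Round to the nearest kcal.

Harris-Benedict: BMR = 88.362 + 13.397(67.5) + 4.799(149) − 5.677(53) = 1406.8295 kcal/day.
TEE = 1406.8295 × 1.2 = 1688.1954 kcal/day.
Required daily deficit = 0.6 × 7700 ÷ 7 = 660 kcal/day.
Target intake = 1688.1954 − 660 = 1028.1954 kcal/day.

1028 kilocalories/day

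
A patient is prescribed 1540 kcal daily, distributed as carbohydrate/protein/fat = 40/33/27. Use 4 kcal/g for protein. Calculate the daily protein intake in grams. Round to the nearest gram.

Protein energy = 33% × 1540 = 508.2 kcal.
At 4 kcal/g: 508.2 ÷ 4 = 127.05 g.

127 g/day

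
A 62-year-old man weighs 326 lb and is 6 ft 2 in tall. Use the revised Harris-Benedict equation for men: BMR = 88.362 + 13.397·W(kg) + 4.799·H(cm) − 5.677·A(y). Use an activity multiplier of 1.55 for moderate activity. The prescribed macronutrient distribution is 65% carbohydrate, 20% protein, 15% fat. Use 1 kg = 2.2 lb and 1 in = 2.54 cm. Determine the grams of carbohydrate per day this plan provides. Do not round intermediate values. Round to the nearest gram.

Convert to metric: weight = 326 ÷ 2.2 = 148.1818 kg; height = (6×12 + 2) × 2.54 = 74 × 2.54 = 187.96 cm.
Harris-Benedict: BMR = 88.362 + 13.397(148.1818) + 4.799(187.96) − 5.677(62) = 2623.5999 kcal/day.
TEE = 2623.5999 × 1.55 = 4066.5798 kcal/day.
Carbohydrate energy = 65% × 4066.5798 = 2643.2769 kcal.
Carbohydrate = 2643.2769 ÷ 4 kcal/g = 660.8192 g.

661 g/day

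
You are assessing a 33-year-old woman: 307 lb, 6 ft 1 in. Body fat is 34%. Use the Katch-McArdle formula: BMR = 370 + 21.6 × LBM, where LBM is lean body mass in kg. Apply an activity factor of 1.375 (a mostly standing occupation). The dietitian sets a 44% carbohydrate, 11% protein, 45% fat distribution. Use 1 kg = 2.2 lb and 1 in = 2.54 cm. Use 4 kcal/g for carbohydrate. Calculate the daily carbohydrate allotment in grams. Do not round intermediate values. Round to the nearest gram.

Convert to metric: weight = 307 ÷ 2.2 = 139.5455 kg; height = (6×12 + 1) × 2.54 = 73 × 2.54 = 185.42 cm.
LBM = 139.5455 × (1 − 0.34) = 92.1 kg. Katch-McArdle: BMR = 370 + 21.6 × 92.1 = 2359.36 kcal/day.
TEE = 2359.36 × 1.375 = 3244.12 kcal/day.
Carbohydrate energy = 44% × 3244.12 = 1427.4128 kcal.
Carbohydrate = 1427.4128 ÷ 4 kcal/g = 356.8532 g.

357 g/day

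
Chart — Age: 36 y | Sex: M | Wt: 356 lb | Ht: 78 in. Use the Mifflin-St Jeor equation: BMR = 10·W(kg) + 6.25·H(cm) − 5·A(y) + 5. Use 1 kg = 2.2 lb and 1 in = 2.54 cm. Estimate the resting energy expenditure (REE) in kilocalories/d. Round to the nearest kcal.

2681 kilocalories/d

Convert to metric: weight = 356 ÷ 2.2 = 161.8182 kg; height = 78 × 2.54 = 198.12 cm.
Mifflin-St Jeor (male): BMR = 10(161.8182) + 6.25(198.12) − 5(36) + 5 = 1618.1818 + 1238.25 − 180 + 5 = 2681.4318 kcal/day.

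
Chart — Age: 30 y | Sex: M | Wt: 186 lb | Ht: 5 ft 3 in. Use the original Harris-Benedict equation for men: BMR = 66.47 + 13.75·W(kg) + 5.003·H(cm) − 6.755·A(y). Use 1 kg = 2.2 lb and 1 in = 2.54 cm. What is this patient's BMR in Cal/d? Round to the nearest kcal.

1827 Cal/d

Convert to metric: weight = 186 ÷ 2.2 = 84.5455 kg; height = (5×12 + 3) × 2.54 = 63 × 2.54 = 160.02 cm.
Harris-Benedict: BMR = 66.47 + 13.75(84.5455) + 5.003(160.02) − 6.755(30) = 1826.9001 kcal/day.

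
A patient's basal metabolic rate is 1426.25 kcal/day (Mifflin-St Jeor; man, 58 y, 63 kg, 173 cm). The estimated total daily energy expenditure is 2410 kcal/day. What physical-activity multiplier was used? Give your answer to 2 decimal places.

1.69

Activity factor = TEE ÷ BMR = 2410 ÷ 1426.25 = 1.69.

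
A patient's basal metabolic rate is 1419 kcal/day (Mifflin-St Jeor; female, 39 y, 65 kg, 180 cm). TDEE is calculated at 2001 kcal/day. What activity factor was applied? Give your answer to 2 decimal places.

Activity factor = TEE ÷ BMR = 2001 ÷ 1419 = 1.41.

1.41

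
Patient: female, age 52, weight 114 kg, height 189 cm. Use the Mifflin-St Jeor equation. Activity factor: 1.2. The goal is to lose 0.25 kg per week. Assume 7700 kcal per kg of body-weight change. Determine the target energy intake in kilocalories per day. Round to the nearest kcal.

2005 kilocalories per day

Mifflin-St Jeor (female): BMR = 10(114) + 6.25(189) − 5(52) − 161 = 1140 + 1181.25 − 260 − 161 = 1900.25 kcal/day.
TEE = 1900.25 × 1.2 = 2280.3 kcal/day.
Required daily deficit = 0.25 × 7700 ÷ 7 = 275 kcal/day.
Target intake = 2280.3 − 275 = 2005.3 kcal/day.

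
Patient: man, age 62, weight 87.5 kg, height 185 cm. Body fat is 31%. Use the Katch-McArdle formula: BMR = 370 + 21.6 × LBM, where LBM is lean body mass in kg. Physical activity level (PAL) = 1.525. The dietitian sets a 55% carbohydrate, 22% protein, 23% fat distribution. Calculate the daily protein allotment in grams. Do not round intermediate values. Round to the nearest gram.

140 g/day

LBM = 87.5 × (1 − 0.31) = 60.375 kg. Katch-McArdle: BMR = 370 + 21.6 × 60.375 = 1674.1 kcal/day.
TEE = 1674.1 × 1.525 = 2553.0025 kcal/day.
Protein energy = 22% × 2553.0025 = 561.6606 kcal.
Protein = 561.6606 ÷ 4 kcal/g = 140.4151 g.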